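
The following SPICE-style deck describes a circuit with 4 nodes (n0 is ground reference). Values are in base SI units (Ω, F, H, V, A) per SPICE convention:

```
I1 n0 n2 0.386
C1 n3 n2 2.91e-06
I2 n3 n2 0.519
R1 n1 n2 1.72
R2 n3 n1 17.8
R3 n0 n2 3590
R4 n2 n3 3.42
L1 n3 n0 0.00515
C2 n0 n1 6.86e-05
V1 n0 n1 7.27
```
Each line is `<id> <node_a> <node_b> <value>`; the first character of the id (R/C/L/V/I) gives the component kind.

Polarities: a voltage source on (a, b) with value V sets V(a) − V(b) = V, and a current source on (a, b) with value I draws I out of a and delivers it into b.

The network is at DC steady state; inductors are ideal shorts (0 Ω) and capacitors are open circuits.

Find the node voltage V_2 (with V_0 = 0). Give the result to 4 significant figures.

-3.800 V

MNA unknowns: 3 node voltages V₁..V_3 plus 2 source currents (L1, V1)
I1: z[0]−=0.386, z[2]+=0.386
C1: Y=0.000 on G[3,2]
I2: z[3]−=0.519, z[2]+=0.519
R1: Y=0.5814 on G[1,2]
R2: Y=0.05618 on G[3,1]
R3: Y=0.0002786 on G[0,2]
R4: Y=0.2924 on G[2,3]
L1: row V3−V0=0, i_L1 at 3,0
C2: Y=0.000 on G[0,1]
V1: row V0−V1=7.27, i_V1 at 0,1
solve → V1=-7.270, V2=-3.800, V3=0.000
aux → i_L1=-2.039, i_V1=-2.426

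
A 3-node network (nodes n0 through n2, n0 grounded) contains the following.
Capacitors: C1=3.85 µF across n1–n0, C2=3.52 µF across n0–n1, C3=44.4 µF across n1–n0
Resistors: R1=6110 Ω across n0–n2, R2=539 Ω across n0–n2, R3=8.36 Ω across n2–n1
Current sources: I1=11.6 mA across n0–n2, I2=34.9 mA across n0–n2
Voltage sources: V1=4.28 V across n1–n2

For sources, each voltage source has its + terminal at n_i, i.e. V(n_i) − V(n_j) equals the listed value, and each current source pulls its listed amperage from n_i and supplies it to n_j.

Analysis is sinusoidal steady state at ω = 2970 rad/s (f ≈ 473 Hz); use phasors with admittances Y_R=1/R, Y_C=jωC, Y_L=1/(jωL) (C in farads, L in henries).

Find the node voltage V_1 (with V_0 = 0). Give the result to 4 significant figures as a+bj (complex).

Element admittances at ω=2970 rad/s:
  Y(C1) = 0.000+0.01143j S between n1,n0
  Y(C2) = 0.000+0.01045j S between n0,n1
  Y(R1) = 0.0001637+0.000j S between n0,n2
  Y(R2) = 0.001855+0.000j S between n0,n2
  I1: injects 0.0116 A into n2 (from n0)
  I2: injects 0.0349 A into n2 (from n0)
  Y(C3) = 0.000+0.1319j S between n1,n0
  Y(R3) = 0.1196+0.000j S between n2,n1
  V1: constraint V(n1)−V(n2) = 4.28
Assemble and solve the 3×3 MNA system:
  V(n1)=0.004708-0.3586j  V(n2)=-4.275-0.3586j
  i(V1)=-0.5671-0.0007239j

0.004708-0.3586j V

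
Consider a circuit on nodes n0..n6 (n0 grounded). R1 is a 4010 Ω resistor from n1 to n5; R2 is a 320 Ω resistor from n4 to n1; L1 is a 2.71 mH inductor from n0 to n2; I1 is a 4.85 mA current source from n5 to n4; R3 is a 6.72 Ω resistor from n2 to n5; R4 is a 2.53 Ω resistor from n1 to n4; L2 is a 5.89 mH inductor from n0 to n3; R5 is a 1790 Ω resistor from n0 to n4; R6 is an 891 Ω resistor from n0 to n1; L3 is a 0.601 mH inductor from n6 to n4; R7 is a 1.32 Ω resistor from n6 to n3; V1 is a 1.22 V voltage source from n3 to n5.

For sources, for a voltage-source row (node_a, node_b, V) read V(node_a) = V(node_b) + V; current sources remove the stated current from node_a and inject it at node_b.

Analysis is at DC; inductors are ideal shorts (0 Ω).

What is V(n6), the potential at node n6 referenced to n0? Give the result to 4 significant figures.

Apply KCL at each of the 6 non-ground nodes and solve the resulting linear system.
Node n1: branches {R1, R2, R4, R6} → V_1 = 0.005205
Node n2: branches {L1, R3} → V_2 = 0.000
Node n3: branches {L2, R7, V1} → V_3 = 0.000
Node n4: branches {R2, I1, R4, R5, L3} → V_4 = 0.005987
Node n5: branches {R1, I1, R3, V1} → V_5 = -1.220
Node n6: branches {L3, R7} → V_6 = 0.005987
Source currents: i(L1)=0.1815, i(L2)=-0.1815, i(L3)=-0.004535, i(V1)=-0.1770

0.005987 V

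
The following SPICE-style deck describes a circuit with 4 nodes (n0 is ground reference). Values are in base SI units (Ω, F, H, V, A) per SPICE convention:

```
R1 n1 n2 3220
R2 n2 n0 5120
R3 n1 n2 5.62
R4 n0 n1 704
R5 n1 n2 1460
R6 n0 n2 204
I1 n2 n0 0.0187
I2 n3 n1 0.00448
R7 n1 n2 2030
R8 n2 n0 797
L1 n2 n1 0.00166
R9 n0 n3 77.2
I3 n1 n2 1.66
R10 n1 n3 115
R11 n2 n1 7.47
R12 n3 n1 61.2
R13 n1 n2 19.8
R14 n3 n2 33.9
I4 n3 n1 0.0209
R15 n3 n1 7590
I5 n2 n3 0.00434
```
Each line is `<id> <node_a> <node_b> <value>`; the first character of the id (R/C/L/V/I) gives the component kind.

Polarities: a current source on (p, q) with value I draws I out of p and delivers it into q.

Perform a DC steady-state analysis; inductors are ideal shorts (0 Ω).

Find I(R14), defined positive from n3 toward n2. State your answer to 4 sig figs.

Apply KCL at each of the 3 non-ground nodes and solve the resulting linear system.
Node n1: branches {R1, R3, R4, R5, I2, R7, L1, I3, R10, R11, R12, R13, I4, R15} → V_1 = -0.8041
Node n2: branches {R1, R2, R3, R5, R6, I1, R7, R8, L1, I3, R11, R13, R14, I5} → V_2 = -0.8041
Node n3: branches {I2, R9, R10, R12, R14, I4, R15, I5} → V_3 = -0.9612
Source currents: i(L1)=1.637

-0.004635 A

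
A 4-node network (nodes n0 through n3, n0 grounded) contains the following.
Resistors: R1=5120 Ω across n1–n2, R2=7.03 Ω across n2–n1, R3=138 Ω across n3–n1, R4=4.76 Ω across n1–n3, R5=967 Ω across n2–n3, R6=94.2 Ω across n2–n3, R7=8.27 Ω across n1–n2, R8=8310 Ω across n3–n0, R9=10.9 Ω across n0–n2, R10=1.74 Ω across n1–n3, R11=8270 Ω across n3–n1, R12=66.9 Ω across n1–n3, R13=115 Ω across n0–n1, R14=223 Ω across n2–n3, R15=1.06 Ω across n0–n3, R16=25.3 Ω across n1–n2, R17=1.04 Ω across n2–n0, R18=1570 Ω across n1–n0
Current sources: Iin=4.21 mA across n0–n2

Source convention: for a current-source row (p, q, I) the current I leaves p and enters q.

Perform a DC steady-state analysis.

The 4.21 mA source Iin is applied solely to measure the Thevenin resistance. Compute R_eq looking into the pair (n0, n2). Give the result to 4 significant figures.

MNA unknowns: 3 node voltages V₁..V_3
R1: Y=0.0001953 on G[1,2]
R2: Y=0.1422 on G[2,1]
R3: Y=0.007246 on G[3,1]
R4: Y=0.2101 on G[1,3]
R5: Y=0.001034 on G[2,3]
R6: Y=0.01062 on G[2,3]
R7: Y=0.1209 on G[1,2]
R8: Y=0.0001203 on G[3,0]
R9: Y=0.09174 on G[0,2]
R10: Y=0.5747 on G[1,3]
R11: Y=0.0001209 on G[3,1]
R12: Y=0.01495 on G[1,3]
R13: Y=0.008696 on G[0,1]
R14: Y=0.004484 on G[2,3]
R15: Y=0.9434 on G[0,3]
R16: Y=0.03953 on G[1,2]
R17: Y=0.9615 on G[2,0]
R18: Y=0.0006369 on G[1,0]
Iin: z[0]−=0.00421, z[2]+=0.00421
solve → V1=0.001399, V2=0.003384, V3=0.0006700

R_eq = 0.8039 Ω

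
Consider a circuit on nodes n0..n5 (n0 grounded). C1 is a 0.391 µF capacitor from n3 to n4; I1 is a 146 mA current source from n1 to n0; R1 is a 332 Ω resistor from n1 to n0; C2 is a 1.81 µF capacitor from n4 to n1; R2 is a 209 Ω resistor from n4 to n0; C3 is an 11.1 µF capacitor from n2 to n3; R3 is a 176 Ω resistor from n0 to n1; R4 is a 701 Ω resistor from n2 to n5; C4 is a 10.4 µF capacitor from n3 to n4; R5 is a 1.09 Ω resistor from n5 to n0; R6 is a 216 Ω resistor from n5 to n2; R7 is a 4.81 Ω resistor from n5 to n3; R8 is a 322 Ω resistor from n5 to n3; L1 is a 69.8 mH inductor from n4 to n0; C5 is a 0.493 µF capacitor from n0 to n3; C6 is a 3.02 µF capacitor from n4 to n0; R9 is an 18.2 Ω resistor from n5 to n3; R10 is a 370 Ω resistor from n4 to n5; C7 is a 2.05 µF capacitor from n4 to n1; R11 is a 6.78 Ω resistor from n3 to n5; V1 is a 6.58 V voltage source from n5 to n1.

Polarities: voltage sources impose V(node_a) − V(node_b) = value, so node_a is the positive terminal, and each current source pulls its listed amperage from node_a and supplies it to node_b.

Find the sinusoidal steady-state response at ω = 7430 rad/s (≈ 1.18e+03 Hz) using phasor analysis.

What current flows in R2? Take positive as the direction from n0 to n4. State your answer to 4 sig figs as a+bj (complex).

0.007305+0.001078j A

Element admittances at ω=7430 rad/s:
  Y(C1) = 0.000+0.002905j S between n3,n4
  I1: injects 0.146 A into n0 (from n1)
  Y(R1) = 0.003012+0.000j S between n1,n0
  Y(C2) = 0.000+0.01345j S between n4,n1
  Y(R2) = 0.004785+0.000j S between n4,n0
  Y(C3) = 0.000+0.08247j S between n2,n3
  Y(R3) = 0.005682+0.000j S between n0,n1
  Y(R4) = 0.001427+0.000j S between n2,n5
  Y(C4) = 0.000+0.07727j S between n3,n4
  Y(R5) = 0.9174+0.000j S between n5,n0
  Y(R6) = 0.004630+0.000j S between n5,n2
  Y(R7) = 0.2079+0.000j S between n5,n3
  Y(R8) = 0.003106+0.000j S between n5,n3
  Y(L1) = 0.000-0.001928j S between n4,n0
  Y(C5) = 0.000+0.003663j S between n0,n3
  Y(C6) = 0.000+0.02244j S between n4,n0
  Y(R9) = 0.05495+0.000j S between n5,n3
  Y(R10) = 0.002703+0.000j S between n4,n5
  Y(C7) = 0.000+0.01523j S between n4,n1
  Y(R11) = 0.1475+0.000j S between n3,n5
  V1: constraint V(n5)−V(n1) = 6.58
Assemble and solve the 6×6 MNA system:
  V(n1)=-6.674+0.03537j  V(n2)=-0.07856-0.2357j  V(n3)=-0.09846-0.2368j  V(n4)=-1.527-0.2253j  V(n5)=-0.09392+0.03537j
  i(V1)=0.08050-0.1473j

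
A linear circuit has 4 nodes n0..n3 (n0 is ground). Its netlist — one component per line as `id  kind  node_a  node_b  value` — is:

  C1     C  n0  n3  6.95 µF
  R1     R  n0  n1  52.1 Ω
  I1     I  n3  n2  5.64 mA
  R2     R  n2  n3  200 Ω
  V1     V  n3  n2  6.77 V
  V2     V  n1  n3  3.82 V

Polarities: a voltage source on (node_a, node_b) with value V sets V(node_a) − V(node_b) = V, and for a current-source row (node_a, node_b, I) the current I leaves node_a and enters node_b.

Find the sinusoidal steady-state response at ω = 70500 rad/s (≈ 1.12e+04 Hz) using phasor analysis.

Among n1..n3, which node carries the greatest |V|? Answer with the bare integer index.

2

Apply KCL at each of the 3 non-ground nodes and solve the resulting linear system.
Node n1: branches {R1, V2} → V_1 = 3.814+0.1494j
Node n2: branches {I1, R2, V1} → V_2 = -6.776+0.1494j
Node n3: branches {C1, I1, R2, V1, V2} → V_3 = -0.005853+0.1494j
Source currents: i(V1)=-0.03949+0.000j, i(V2)=-0.07321-0.002868j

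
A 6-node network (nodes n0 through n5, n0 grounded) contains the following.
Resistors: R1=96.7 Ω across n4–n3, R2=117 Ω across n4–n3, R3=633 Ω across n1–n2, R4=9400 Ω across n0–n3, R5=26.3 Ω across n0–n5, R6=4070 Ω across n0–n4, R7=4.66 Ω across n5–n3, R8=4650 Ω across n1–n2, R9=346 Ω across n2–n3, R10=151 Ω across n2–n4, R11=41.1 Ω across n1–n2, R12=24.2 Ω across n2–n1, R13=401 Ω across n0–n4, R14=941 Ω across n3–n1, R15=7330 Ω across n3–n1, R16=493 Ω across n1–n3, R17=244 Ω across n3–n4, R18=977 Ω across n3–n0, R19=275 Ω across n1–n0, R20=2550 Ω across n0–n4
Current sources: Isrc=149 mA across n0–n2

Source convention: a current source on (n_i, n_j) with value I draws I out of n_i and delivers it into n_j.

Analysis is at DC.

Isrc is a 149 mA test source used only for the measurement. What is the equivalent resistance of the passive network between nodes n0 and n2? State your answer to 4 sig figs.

MNA unknowns: 5 node voltages V₁..V_5
R1: Y=0.01034 on G[4,3]
R2: Y=0.008547 on G[4,3]
R3: Y=0.001580 on G[1,2]
R4: Y=0.0001064 on G[0,3]
R5: Y=0.03802 on G[0,5]
R6: Y=0.0002457 on G[0,4]
R7: Y=0.2146 on G[5,3]
R8: Y=0.0002151 on G[1,2]
R9: Y=0.002890 on G[2,3]
R10: Y=0.006623 on G[2,4]
R11: Y=0.02433 on G[1,2]
R12: Y=0.04132 on G[2,1]
R13: Y=0.002494 on G[0,4]
R14: Y=0.001063 on G[3,1]
R15: Y=0.0001364 on G[3,1]
R16: Y=0.002028 on G[1,3]
R17: Y=0.004098 on G[3,4]
R18: Y=0.001024 on G[3,0]
R19: Y=0.003636 on G[1,0]
R20: Y=0.0003922 on G[0,4]
Isrc: z[0]−=0.149, z[2]+=0.149
solve → V1=11.36, V2=12.38, V3=2.802, V4=4.472, V5=2.381

R_eq = 83.10 Ω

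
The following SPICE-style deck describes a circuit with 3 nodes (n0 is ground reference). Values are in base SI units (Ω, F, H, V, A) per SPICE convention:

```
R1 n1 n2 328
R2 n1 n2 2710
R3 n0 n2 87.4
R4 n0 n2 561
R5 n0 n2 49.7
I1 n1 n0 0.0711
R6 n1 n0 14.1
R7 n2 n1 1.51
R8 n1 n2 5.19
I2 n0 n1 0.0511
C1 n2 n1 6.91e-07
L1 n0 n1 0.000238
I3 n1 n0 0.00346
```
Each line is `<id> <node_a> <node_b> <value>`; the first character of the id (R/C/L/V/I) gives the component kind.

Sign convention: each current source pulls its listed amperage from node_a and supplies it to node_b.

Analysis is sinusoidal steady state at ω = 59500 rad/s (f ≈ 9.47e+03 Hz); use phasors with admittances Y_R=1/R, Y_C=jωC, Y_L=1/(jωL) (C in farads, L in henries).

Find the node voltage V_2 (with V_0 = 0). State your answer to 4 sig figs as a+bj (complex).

MNA unknowns: 2 node voltages V₁..V_2
R1: Y=0.003049+0.000j on G[1,2]
R2: Y=0.0003690+0.000j on G[1,2]
R3: Y=0.01144+0.000j on G[0,2]
R4: Y=0.001783+0.000j on G[0,2]
R5: Y=0.02012+0.000j on G[0,2]
I1: z[1]−=0.0711, z[0]+=0.0711
R6: Y=0.07092+0.000j on G[1,0]
R7: Y=0.6623+0.000j on G[2,1]
R8: Y=0.1927+0.000j on G[1,2]
I2: z[0]−=0.0511, z[1]+=0.0511
C1: Y=0.000+0.04111j on G[2,1]
L1: Y=0.000-0.07062j on G[0,1]
I3: z[1]−=0.00346, z[0]+=0.00346
solve → V1=-0.1550-0.1062j, V2=-0.1490-0.1025j

-0.1490-0.1025j V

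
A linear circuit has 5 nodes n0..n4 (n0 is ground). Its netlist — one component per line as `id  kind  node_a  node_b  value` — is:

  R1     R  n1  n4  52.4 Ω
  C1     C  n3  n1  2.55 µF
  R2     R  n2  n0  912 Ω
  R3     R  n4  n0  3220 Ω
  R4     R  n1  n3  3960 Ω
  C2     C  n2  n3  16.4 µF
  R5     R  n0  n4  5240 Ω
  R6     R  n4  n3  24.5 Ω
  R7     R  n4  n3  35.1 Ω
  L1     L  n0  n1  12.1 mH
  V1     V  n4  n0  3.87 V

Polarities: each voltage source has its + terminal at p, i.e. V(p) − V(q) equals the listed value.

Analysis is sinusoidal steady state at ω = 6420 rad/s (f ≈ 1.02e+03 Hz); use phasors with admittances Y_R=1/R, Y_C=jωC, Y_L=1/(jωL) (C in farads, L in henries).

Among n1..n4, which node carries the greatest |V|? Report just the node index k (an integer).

Apply KCL at each of the 4 non-ground nodes and solve the resulting linear system.
Node n1: branches {R1, C1, R4, L1} → V_1 = 4.095+2.109j
Node n2: branches {R2, C2} → V_2 = 3.361+0.2116j
Node n3: branches {C1, R4, C2, R6, R7} → V_3 = 3.363+0.1766j
Node n4: branches {R1, R3, R5, R6, R7, V1} → V_4 = 3.870+0.000j
Source currents: i(V1)=-0.03277+0.05249j

1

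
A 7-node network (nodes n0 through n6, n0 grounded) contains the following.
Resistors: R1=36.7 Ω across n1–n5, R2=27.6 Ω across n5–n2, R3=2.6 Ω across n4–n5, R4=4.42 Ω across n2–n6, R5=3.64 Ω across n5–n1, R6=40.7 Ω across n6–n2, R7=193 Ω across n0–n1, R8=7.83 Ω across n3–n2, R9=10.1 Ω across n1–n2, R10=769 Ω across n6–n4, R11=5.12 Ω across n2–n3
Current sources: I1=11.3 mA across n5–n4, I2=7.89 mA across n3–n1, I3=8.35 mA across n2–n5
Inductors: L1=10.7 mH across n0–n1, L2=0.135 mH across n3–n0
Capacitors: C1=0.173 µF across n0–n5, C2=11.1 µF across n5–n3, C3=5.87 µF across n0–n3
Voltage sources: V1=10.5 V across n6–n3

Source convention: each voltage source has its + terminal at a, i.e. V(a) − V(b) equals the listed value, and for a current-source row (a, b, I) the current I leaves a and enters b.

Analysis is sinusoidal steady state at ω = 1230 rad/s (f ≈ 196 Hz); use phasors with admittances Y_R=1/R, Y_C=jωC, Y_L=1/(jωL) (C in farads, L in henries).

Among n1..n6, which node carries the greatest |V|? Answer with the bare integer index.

6

Apply KCL at each of the 6 non-ground nodes and solve the resulting linear system.
Node n1: branches {R1, L1, R5, I2, R7, R9} → V_1 = 3.441+1.874j
Node n2: branches {R2, R4, R6, I3, R8, R9, R11} → V_2 = 4.336+0.3193j
Node n3: branches {I2, C2, L2, R8, C3, R11, V1} → V_3 = -0.04172-0.02658j
Node n4: branches {R3, I1, R10} → V_4 = 3.704+1.545j
Node n5: branches {R1, R2, R3, I1, R5, C1, C2, I3} → V_5 = 3.652+1.550j
Node n6: branches {R4, R6, R10, V1} → V_6 = 10.46-0.02658j
Source currents: i(V1)=-1.544+0.08880j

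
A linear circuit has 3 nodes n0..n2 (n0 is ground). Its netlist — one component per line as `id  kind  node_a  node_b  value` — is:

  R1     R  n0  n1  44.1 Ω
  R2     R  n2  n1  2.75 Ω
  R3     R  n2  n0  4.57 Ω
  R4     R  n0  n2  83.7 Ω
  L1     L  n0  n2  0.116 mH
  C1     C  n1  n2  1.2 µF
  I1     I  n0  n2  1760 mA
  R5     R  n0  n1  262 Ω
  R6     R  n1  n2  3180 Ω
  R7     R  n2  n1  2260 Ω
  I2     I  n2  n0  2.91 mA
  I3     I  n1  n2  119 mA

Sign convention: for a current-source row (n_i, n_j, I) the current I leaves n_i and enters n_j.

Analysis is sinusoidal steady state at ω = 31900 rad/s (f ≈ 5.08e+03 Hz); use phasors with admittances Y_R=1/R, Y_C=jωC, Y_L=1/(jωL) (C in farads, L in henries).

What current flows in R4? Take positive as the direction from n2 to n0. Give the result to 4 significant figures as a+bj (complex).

0.03900+0.04119j A

MNA unknowns: 2 node voltages V₁..V_2
R1: Y=0.02268+0.000j on G[0,1]
R2: Y=0.3636+0.000j on G[2,1]
R3: Y=0.2188+0.000j on G[2,0]
R4: Y=0.01195+0.000j on G[0,2]
L1: Y=0.000-0.2702j on G[0,2]
C1: Y=0.000+0.03828j on G[1,2]
I1: z[0]−=1.76, z[2]+=1.76
R5: Y=0.003817+0.000j on G[0,1]
R6: Y=0.0003145+0.000j on G[1,2]
R7: Y=0.0004425+0.000j on G[2,1]
I2: z[2]−=0.00291, z[0]+=0.00291
I3: z[1]−=0.119, z[2]+=0.119
solve → V1=2.721+3.267j, V2=3.264+3.448j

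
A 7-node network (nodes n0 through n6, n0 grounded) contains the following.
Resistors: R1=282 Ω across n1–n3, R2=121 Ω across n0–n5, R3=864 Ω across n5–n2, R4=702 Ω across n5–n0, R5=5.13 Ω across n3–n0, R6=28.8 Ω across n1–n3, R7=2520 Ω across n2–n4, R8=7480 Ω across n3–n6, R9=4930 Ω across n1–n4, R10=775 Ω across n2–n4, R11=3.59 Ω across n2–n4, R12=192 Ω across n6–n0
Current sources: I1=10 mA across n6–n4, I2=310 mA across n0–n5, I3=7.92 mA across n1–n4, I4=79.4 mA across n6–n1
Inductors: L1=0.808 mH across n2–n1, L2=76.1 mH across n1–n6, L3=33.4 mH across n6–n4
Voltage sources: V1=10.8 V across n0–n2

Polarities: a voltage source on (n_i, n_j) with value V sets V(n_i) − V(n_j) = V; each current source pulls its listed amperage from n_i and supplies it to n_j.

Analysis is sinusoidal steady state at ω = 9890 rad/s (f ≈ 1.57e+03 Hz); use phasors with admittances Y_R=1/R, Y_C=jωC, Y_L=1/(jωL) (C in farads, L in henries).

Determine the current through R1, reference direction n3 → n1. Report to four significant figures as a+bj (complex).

Element admittances at ω=9890 rad/s:
  Y(R1) = 0.003546+0.000j S between n1,n3
  I1: injects 0.01 A into n4 (from n6)
  Y(R2) = 0.008264+0.000j S between n0,n5
  Y(R3) = 0.001157+0.000j S between n5,n2
  Y(R4) = 0.001425+0.000j S between n5,n0
  Y(R5) = 0.1949+0.000j S between n3,n0
  Y(R6) = 0.03472+0.000j S between n1,n3
  Y(L1) = 0.000-0.1251j S between n2,n1
  I2: injects 0.31 A into n5 (from n0)
  I3: injects 0.00792 A into n4 (from n1)
  Y(R7) = 0.0003968+0.000j S between n2,n4
  Y(R8) = 0.0001337+0.000j S between n3,n6
  Y(R9) = 0.0002028+0.000j S between n1,n4
  Y(R10) = 0.001290+0.000j S between n2,n4
  Y(L2) = 0.000-0.001329j S between n1,n6
  Y(R11) = 0.2786+0.000j S between n2,n4
  Y(R12) = 0.005208+0.000j S between n6,n0
  Y(L3) = 0.000-0.003027j S between n6,n4
  I4: injects 0.0794 A into n1 (from n6)
  V1: constraint V(n0)−V(n2) = 10.8
Assemble and solve the 7×7 MNA system:
  V(n1)=-10.05+3.076j  V(n2)=-10.80+0.000j  V(n3)=-1.656+0.5029j  V(n4)=-10.76+0.03524j  V(n5)=27.43+0.000j  V(n6)=-13.82-2.660j
  i(V1)=-0.4390+0.08418j

0.02976-0.009123j A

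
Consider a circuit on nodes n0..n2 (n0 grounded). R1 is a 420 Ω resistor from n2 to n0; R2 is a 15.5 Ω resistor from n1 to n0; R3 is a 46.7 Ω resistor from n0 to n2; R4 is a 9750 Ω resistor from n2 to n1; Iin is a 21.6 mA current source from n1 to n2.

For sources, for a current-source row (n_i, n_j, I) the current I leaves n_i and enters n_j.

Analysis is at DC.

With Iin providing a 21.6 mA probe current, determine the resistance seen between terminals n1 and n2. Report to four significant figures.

Element admittances at DC:
  Y(R1) = 0.002381 S between n2,n0
  Y(R2) = 0.06452 S between n1,n0
  Y(R3) = 0.02141 S between n0,n2
  Y(R4) = 0.0001026 S between n2,n1
  Iin: injects 0.0216 A into n2 (from n1)
Assemble and solve the 2×2 MNA system:
  V(n1)=-0.3328  V(n2)=0.9025

R_eq = 57.19 Ω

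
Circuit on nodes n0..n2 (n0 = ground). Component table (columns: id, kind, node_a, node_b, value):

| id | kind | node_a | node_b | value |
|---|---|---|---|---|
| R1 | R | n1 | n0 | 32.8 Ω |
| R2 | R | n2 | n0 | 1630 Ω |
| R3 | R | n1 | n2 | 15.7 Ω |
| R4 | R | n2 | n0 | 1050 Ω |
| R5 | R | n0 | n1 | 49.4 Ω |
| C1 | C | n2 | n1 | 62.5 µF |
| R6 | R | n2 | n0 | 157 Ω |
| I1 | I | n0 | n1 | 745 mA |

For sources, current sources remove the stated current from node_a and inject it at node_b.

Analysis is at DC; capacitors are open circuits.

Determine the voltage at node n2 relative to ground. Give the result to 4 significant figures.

MNA unknowns: 2 node voltages V₁..V_2
R1: Y=0.03049 on G[1,0]
R2: Y=0.0006135 on G[2,0]
R3: Y=0.06369 on G[1,2]
R4: Y=0.0009524 on G[2,0]
R5: Y=0.02024 on G[0,1]
C1: Y=0.000 on G[2,1]
R6: Y=0.006369 on G[2,0]
I1: z[0]−=0.745, z[1]+=0.745
solve → V1=12.89, V2=11.46

11.46 V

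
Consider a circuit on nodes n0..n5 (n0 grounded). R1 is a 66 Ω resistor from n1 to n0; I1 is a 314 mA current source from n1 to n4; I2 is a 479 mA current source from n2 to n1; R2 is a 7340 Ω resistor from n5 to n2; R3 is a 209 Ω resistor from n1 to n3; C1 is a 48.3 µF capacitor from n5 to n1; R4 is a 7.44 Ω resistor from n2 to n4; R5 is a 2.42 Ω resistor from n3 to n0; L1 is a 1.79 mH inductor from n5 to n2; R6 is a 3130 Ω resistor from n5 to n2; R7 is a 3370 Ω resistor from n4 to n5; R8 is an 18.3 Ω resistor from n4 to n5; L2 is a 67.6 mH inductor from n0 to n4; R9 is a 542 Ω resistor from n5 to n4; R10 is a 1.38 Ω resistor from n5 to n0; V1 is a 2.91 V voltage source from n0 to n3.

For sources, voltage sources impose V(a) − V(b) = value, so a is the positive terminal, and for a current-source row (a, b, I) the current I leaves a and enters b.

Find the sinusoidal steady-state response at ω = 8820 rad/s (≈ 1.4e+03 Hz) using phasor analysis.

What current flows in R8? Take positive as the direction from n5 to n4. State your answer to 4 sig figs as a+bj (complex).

Apply KCL at each of the 5 non-ground nodes and solve the resulting linear system.
Node n1: branches {R1, I1, I2, R3, C1} → V_1 = 0.001494-0.3443j
Node n2: branches {I2, R2, R4, L1, R6} → V_2 = -1.851-2.859j
Node n3: branches {R3, R5, V1} → V_3 = -2.910+0.000j
Node n4: branches {I1, R4, R7, R8, L2, R9} → V_4 = 0.3546-2.004j
Node n5: branches {R2, C1, L1, R6, R7, R8, R9, R10} → V_5 = -0.01462+0.01029j
Source currents: i(V1)=-1.216+0.001647j

-0.02018+0.1101j A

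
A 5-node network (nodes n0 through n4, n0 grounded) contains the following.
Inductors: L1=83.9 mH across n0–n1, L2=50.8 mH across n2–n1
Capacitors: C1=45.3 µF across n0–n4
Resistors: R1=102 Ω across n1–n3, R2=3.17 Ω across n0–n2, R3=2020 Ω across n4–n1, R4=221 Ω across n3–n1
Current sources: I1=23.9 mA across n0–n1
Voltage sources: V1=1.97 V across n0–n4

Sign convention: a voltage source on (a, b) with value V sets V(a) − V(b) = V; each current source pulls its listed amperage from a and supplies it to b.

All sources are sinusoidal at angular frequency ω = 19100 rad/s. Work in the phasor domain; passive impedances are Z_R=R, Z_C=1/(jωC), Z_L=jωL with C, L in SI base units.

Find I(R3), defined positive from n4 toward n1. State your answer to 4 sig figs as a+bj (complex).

Apply KCL at each of the 4 non-ground nodes and solve the resulting linear system.
Node n1: branches {L1, L2, R1, I1, R3, R4} → V_1 = 3.826+12.70j
Node n2: branches {L2, R2} → V_2 = 0.04154-0.01236j
Node n3: branches {R1, R4} → V_3 = 3.826+12.70j
Node n4: branches {C1, R3, V1} → V_4 = -1.970+0.000j
Source currents: i(V1)=-0.002869-1.711j

-0.002869-0.006288j A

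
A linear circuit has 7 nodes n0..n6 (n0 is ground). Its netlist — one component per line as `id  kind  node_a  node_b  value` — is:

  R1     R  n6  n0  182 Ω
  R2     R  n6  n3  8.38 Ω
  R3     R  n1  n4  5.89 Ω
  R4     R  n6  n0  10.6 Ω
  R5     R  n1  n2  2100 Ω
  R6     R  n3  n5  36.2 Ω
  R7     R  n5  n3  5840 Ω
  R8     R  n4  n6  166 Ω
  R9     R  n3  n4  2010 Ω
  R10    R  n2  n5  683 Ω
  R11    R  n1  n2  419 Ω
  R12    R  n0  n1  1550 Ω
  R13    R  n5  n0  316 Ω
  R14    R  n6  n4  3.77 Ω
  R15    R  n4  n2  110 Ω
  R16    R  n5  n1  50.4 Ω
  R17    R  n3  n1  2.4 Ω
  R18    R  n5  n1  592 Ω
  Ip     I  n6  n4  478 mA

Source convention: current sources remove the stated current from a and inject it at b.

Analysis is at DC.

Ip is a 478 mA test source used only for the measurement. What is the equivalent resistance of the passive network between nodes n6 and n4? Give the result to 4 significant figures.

Element admittances at DC:
  Y(R1) = 0.005495 S between n6,n0
  Y(R2) = 0.1193 S between n6,n3
  Y(R3) = 0.1698 S between n1,n4
  Y(R4) = 0.09434 S between n6,n0
  Y(R5) = 0.0004762 S between n1,n2
  Y(R6) = 0.02762 S between n3,n5
  Y(R7) = 0.0001712 S between n5,n3
  Y(R8) = 0.006024 S between n4,n6
  Y(R9) = 0.0004975 S between n3,n4
  Y(R10) = 0.001464 S between n2,n5
  Y(R11) = 0.002387 S between n1,n2
  Y(R12) = 0.0006452 S between n0,n1
  Y(R13) = 0.003165 S between n5,n0
  Y(R14) = 0.2653 S between n6,n4
  Y(R15) = 0.009091 S between n4,n2
  Y(R16) = 0.01984 S between n5,n1
  Y(R17) = 0.4167 S between n3,n1
  Y(R18) = 0.001689 S between n5,n1
  Ip: injects 0.478 A into n4 (from n6)
Assemble and solve the 6×6 MNA system:
  V(n1)=0.8930  V(n2)=1.224  V(n3)=0.6911  V(n4)=1.405  V(n5)=0.7456  V(n6)=-0.02940

R_eq = 3.001 Ω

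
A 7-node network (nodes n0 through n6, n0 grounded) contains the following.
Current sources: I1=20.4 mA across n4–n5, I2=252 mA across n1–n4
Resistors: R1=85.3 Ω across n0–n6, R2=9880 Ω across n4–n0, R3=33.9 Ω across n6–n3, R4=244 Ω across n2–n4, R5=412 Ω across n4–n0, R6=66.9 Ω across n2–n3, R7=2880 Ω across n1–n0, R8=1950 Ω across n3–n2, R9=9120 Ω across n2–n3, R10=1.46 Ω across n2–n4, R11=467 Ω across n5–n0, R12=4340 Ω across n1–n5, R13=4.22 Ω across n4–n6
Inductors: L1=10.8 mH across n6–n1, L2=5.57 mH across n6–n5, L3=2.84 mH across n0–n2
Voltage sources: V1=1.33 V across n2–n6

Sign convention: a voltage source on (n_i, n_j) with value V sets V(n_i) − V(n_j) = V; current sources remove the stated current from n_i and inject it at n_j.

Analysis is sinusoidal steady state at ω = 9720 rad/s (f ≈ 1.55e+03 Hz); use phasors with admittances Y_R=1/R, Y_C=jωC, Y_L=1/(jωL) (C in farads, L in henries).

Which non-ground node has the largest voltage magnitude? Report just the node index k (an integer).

Apply KCL at each of the 6 non-ground nodes and solve the resulting linear system.
Node n1: branches {I2, L1, R7, R12} → V_1 = -2.891-25.81j
Node n2: branches {R4, L3, R6, R8, R9, R10, V1} → V_2 = 0.04387+0.4916j
Node n3: branches {R3, R6, R8, R9} → V_3 = -0.8266+0.4916j
Node n4: branches {I1, R2, I2, R4, R5, R10, R13} → V_4 = -0.04624+0.4902j
Node n5: branches {I1, L2, R11, R12} → V_5 = -0.7515+1.656j
Node n6: branches {R1, R3, L1, L2, R13, V1} → V_6 = -1.286+0.4916j
Source currents: i(V1)=-0.09346+0.0006670j

1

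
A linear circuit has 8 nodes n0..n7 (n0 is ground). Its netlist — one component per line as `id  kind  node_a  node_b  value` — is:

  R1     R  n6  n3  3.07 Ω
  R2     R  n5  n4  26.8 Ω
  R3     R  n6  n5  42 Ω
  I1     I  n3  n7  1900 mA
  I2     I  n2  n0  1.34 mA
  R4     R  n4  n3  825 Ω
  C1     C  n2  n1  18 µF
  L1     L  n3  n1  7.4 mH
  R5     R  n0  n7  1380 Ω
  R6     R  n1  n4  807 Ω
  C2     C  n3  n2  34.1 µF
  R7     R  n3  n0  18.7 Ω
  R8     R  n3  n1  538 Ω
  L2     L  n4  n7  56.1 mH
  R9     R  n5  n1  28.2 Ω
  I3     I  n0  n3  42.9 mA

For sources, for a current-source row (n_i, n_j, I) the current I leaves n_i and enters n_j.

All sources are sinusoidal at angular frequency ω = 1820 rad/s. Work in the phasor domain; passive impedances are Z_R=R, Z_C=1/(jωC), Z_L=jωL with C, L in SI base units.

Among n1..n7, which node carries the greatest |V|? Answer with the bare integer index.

7

MNA unknowns: 7 node voltages V₁..V_7
R1: Y=0.3257+0.000j on G[6,3]
R2: Y=0.03731+0.000j on G[5,4]
R3: Y=0.02381+0.000j on G[6,5]
I1: z[3]−=1.9, z[7]+=1.9
I2: z[2]−=0.00134, z[0]+=0.00134
R4: Y=0.001212+0.000j on G[4,3]
C1: Y=0.000+0.03276j on G[2,1]
L1: Y=0.000-0.07425j on G[3,1]
R5: Y=0.0007246+0.000j on G[0,7]
R6: Y=0.001239+0.000j on G[1,4]
C2: Y=0.000+0.06206j on G[3,2]
R7: Y=0.05348+0.000j on G[3,0]
R8: Y=0.001859+0.000j on G[3,1]
L2: Y=0.000-0.009794j on G[4,7]
R9: Y=0.03546+0.000j on G[5,1]
I3: z[0]−=0.0429, z[3]+=0.0429
solve → V1=6.854+16.17j, V2=2.069+3.909j, V3=-0.4575-2.581j, V4=77.02+3.250j, V5=32.72+6.710j, V6=1.802-1.949j, V7=91.11+190.5j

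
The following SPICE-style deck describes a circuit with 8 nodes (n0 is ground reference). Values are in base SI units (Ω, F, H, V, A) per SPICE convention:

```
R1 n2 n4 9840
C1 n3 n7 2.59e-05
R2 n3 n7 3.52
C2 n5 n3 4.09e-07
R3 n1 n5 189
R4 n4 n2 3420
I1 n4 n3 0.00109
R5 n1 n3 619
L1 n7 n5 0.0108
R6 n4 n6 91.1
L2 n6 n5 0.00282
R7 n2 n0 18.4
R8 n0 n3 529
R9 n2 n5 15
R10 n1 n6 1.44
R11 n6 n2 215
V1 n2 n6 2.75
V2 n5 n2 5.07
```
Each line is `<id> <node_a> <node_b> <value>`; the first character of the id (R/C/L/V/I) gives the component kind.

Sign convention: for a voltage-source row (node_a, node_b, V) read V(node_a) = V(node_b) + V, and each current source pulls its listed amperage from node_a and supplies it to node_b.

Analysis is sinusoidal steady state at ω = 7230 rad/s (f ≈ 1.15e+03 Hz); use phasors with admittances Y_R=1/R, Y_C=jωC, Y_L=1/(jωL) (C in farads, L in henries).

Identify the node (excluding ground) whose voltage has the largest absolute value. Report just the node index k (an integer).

MNA unknowns: 7 node voltages V₁..V_7 plus 2 source currents (V1, V2)
R1: Y=0.0001016+0.000j on G[2,4]
C1: Y=0.000+0.1873j on G[3,7]
R2: Y=0.2841+0.000j on G[3,7]
C2: Y=0.000+0.002957j on G[5,3]
R3: Y=0.005291+0.000j on G[1,5]
R4: Y=0.0002924+0.000j on G[4,2]
I1: z[4]−=0.00109, z[3]+=0.00109
R5: Y=0.001616+0.000j on G[1,3]
L1: Y=0.000-0.01281j on G[7,5]
R6: Y=0.01098+0.000j on G[4,6]
L2: Y=0.000-0.04905j on G[6,5]
R7: Y=0.05435+0.000j on G[2,0]
R8: Y=0.001890+0.000j on G[0,3]
R9: Y=0.06667+0.000j on G[2,5]
R10: Y=0.6944+0.000j on G[1,6]
R11: Y=0.004651+0.000j on G[6,2]
V1: row V2−V6=2.75, i_V1 at 2,6
V2: row V5−V2=5.07, i_V2 at 5,2
solve → V1=-2.822+0.05592j, V2=-0.1475+0.06003j, V3=4.241-1.726j, V4=-2.898+0.06003j, V5=4.922+0.06003j, V6=-2.898+0.06003j, V7=4.286-1.784j
aux → i_V1=-0.06517+0.3864j, i_V2=-0.3973+0.3897j

5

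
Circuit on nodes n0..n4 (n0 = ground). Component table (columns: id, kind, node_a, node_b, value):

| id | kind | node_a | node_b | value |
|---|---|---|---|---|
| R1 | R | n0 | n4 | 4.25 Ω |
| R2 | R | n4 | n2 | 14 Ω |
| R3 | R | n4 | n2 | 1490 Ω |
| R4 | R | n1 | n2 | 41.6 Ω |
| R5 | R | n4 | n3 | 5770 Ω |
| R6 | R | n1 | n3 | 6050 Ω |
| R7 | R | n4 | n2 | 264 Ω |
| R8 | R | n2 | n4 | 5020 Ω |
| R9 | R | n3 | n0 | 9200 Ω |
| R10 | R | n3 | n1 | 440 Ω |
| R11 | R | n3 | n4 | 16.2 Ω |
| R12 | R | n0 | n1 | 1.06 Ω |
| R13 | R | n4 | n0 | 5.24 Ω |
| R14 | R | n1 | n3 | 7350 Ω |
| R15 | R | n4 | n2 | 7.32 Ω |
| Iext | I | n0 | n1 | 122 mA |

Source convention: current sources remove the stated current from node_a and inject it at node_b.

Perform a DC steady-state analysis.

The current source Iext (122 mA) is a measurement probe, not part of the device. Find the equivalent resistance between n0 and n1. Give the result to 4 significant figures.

Apply KCL at each of the 4 non-ground nodes and solve the resulting linear system.
Node n1: branches {R4, R6, R10, R12, R14, Iext} → V_1 = 0.1263
Node n2: branches {R2, R3, R4, R7, R8, R15} → V_2 = 0.01888
Node n3: branches {R5, R6, R9, R10, R11, R14} → V_3 = 0.01150
Node n4: branches {R1, R2, R3, R5, R7, R8, R11, R13, R15} → V_4 = 0.006748

R_eq = 1.035 Ω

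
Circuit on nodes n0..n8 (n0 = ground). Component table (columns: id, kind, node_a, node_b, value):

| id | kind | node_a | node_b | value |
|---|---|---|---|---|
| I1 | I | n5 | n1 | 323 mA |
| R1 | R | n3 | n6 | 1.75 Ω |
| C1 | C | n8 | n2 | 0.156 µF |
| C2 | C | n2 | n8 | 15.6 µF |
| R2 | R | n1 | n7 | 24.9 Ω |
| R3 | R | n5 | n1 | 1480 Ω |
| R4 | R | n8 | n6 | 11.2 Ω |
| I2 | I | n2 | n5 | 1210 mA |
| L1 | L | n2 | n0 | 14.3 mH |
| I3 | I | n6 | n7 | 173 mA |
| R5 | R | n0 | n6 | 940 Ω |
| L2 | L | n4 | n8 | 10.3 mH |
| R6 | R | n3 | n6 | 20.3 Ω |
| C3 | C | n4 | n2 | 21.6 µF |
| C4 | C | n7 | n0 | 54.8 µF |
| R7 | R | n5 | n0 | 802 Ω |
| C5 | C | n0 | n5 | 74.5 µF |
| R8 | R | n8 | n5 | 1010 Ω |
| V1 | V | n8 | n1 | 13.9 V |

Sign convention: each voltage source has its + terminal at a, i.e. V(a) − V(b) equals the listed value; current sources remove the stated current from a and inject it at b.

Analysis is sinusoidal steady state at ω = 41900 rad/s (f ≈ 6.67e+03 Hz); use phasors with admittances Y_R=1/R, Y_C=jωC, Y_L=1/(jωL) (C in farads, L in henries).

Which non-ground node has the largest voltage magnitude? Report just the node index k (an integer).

MNA unknowns: 8 node voltages V₁..V_8 plus 1 source current (V1)
I1: z[5]−=0.323, z[1]+=0.323
R1: Y=0.5714+0.000j on G[3,6]
C1: Y=0.000+0.006536j on G[8,2]
C2: Y=0.000+0.6536j on G[2,8]
R2: Y=0.04016+0.000j on G[1,7]
R3: Y=0.0006757+0.000j on G[5,1]
R4: Y=0.08929+0.000j on G[8,6]
I2: z[2]−=1.21, z[5]+=1.21
L1: Y=0.000-0.001669j on G[2,0]
I3: z[6]−=0.173, z[7]+=0.173
R5: Y=0.001064+0.000j on G[0,6]
L2: Y=0.000-0.002317j on G[4,8]
R6: Y=0.04926+0.000j on G[3,6]
C3: Y=0.000+0.9050j on G[4,2]
C4: Y=0.000+2.296j on G[7,0]
R7: Y=0.001247+0.000j on G[5,0]
C5: Y=0.000+3.122j on G[0,5]
R8: Y=0.0009901+0.000j on G[8,5]
V1: row V8−V1=13.9, i_V1 at 8,1
solve → V1=-25.41-0.1143j, V2=-11.54+1.729j, V3=-13.29-0.1129j, V4=-11.54+1.734j, V5=0.0001956-0.2750j, V6=-13.29-0.1129j, V7=-0.008452+0.3690j, V8=-11.51-0.1143j
aux → i_V1=-1.360-0.01930j

1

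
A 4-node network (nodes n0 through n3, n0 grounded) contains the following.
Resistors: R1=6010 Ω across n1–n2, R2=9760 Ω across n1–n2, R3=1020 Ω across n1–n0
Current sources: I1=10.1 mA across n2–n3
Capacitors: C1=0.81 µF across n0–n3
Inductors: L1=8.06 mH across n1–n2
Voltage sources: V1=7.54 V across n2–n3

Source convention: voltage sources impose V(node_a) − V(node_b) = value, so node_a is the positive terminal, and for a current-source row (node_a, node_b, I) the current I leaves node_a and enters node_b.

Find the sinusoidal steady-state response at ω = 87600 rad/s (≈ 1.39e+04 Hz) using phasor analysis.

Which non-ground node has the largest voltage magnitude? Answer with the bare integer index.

2

Apply KCL at each of the 3 non-ground nodes and solve the resulting linear system.
Node n1: branches {R1, L1, R2, R3} → V_1 = 5.004-2.906j
Node n2: branches {R1, I1, L1, R2, V1} → V_2 = 7.580+0.06914j
Node n3: branches {I1, C1, V1} → V_3 = 0.04015+0.06914j
Source currents: i(V1)=-0.01501+0.002849j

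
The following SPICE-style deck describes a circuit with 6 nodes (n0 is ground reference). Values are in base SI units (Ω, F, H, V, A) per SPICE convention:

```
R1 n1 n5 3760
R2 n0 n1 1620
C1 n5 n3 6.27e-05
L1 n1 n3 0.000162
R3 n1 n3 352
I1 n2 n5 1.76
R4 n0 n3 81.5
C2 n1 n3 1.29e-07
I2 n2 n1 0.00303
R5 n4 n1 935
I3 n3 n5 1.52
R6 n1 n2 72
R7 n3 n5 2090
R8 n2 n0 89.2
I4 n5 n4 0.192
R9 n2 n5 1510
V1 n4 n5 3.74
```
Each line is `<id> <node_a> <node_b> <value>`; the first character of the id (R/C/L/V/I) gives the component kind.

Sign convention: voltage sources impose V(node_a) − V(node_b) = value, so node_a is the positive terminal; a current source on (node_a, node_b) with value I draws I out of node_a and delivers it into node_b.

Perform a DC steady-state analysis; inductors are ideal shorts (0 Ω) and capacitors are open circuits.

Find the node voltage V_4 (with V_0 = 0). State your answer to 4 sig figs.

1335 V

Apply KCL at each of the 5 non-ground nodes and solve the resulting linear system.
Node n1: branches {R1, R2, L1, R3, C2, I2, R5, R6} → V_1 = 20.26
Node n2: branches {I1, I2, R6, R8, R9} → V_2 = -23.28
Node n3: branches {C1, L1, R3, R4, C2, I3, R7} → V_3 = 20.26
Node n4: branches {R5, I4, V1} → V_4 = 1335
Node n5: branches {R1, C1, I1, I3, R7, I4, R9, V1} → V_5 = 1332
Source currents: i(L1)=1.141, i(V1)=-1.215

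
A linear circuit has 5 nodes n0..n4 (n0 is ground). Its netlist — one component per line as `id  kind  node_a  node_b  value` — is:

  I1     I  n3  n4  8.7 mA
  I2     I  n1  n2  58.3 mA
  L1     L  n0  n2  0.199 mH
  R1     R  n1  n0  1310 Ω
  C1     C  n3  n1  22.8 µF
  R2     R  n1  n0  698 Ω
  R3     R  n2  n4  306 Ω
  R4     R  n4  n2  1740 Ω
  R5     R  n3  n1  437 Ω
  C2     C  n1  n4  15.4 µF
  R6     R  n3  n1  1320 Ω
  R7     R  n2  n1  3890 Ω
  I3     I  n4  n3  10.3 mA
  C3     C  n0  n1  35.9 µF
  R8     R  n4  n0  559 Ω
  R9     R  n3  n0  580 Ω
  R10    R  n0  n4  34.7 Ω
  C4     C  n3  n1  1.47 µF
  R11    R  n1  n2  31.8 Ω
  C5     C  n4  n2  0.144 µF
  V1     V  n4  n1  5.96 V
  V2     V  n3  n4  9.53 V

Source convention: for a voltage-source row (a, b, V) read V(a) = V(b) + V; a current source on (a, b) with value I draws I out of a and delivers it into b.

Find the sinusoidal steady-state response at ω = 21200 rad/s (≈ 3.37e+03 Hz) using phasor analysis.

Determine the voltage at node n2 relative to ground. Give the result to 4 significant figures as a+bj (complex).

-0.08224+0.3480j V

Apply KCL at each of the 4 non-ground nodes and solve the resulting linear system.
Node n1: branches {I2, R1, C1, R2, R5, C2, R6, R7, C3, C4, R11, V1} → V_1 = -0.04291+0.3812j
Node n2: branches {I2, L1, R3, R4, R7, R11, C5} → V_2 = -0.08224+0.3480j
Node n3: branches {I1, C1, R5, R6, I3, R9, C4, V2} → V_3 = 15.45+0.3812j
Node n4: branches {I1, R3, R4, C2, I3, R8, R10, C5, V1, V2} → V_4 = 5.917+0.3812j
Source currents: i(V1)=-0.2779-9.947j, i(V2)=-0.07221-7.971j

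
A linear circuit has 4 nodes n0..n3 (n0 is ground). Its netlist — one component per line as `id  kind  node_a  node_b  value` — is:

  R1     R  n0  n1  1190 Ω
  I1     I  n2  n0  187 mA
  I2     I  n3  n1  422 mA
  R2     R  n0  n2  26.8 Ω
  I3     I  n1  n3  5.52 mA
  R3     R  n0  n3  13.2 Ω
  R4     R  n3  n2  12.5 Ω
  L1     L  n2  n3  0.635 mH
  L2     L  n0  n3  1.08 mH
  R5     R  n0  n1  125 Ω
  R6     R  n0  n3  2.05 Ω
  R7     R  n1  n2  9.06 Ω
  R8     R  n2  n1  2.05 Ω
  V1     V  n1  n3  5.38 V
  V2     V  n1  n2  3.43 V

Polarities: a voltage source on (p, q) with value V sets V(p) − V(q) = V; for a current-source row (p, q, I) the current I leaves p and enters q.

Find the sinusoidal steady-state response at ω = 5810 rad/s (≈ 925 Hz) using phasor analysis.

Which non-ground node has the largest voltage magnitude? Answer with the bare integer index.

1

MNA unknowns: 3 node voltages V₁..V_3 plus 2 source currents (V1, V2)
R1: Y=0.0008403+0.000j on G[0,1]
I1: z[2]−=0.187, z[0]+=0.187
I2: z[3]−=0.422, z[1]+=0.422
R2: Y=0.03731+0.000j on G[0,2]
I3: z[1]−=0.00552, z[3]+=0.00552
R3: Y=0.07576+0.000j on G[0,3]
R4: Y=0.08000+0.000j on G[3,2]
L1: Y=0.000-0.2711j on G[2,3]
L2: Y=0.000-0.1594j on G[0,3]
R5: Y=0.008000+0.000j on G[0,1]
R6: Y=0.4878+0.000j on G[0,3]
R7: Y=0.1104+0.000j on G[1,2]
R8: Y=0.4878+0.000j on G[2,1]
V1: row V1−V3=5.38, i_V1 at 1,3
V2: row V1−V2=3.43, i_V2 at 1,2
solve → V1=4.908-0.1233j, V2=1.478-0.1233j, V3=-0.4718-0.1233j
aux → i_V1=-0.02507+0.5342j, i_V2=-1.654-0.5331j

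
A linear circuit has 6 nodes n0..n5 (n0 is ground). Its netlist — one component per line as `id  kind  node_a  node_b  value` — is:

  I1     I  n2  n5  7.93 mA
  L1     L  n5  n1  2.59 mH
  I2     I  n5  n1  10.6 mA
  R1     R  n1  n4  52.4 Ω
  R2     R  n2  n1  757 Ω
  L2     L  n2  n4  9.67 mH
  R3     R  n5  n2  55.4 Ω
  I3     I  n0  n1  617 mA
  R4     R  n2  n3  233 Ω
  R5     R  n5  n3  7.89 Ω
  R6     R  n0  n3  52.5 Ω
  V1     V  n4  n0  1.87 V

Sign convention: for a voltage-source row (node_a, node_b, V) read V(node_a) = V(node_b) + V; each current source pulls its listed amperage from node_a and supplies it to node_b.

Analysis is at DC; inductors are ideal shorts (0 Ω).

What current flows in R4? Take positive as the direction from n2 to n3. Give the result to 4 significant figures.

MNA unknowns: 5 node voltages V₁..V_5 plus 3 source currents (L1, L2, V1)
I1: z[2]−=0.00793, z[5]+=0.00793
L1: row V5−V1=0, i_L1 at 5,1
I2: z[5]−=0.0106, z[1]+=0.0106
R1: Y=0.01908 on G[1,4]
R2: Y=0.001321 on G[2,1]
L2: row V2−V4=0, i_L2 at 2,4
R3: Y=0.01805 on G[5,2]
I3: z[0]−=0.617, z[1]+=0.617
R4: Y=0.004292 on G[2,3]
R5: Y=0.1267 on G[5,3]
R6: Y=0.01905 on G[0,3]
V1: row V4−V0=1.87, i_V1 at 4,0
solve → V1=12.10, V2=1.870, V3=10.27, V4=1.870, V5=12.10
aux → i_L1=-0.4189, i_L2=0.2262, i_V1=0.4214

-0.03605 A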